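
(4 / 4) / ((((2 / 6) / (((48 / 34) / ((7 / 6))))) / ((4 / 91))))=0.16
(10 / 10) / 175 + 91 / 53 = 15978 / 9275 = 1.72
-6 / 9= -2 / 3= -0.67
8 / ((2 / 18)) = 72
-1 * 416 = -416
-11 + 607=596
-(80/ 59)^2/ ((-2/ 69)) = 220800/ 3481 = 63.43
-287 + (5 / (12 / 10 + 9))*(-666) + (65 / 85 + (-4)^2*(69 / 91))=-929088 / 1547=-600.57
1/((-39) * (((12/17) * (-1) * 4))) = 17/1872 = 0.01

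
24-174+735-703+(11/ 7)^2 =-5661/ 49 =-115.53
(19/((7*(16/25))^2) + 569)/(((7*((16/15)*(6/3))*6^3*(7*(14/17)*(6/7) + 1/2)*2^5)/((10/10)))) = 13504443/13307478016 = 0.00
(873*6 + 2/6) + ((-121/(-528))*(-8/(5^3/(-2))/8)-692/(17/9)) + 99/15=82935929/17000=4878.58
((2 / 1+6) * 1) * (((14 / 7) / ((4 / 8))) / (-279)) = -32 / 279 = -0.11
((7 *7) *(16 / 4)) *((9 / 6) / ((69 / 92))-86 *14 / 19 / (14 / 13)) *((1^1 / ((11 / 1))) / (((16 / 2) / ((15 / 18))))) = -22050 / 209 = -105.50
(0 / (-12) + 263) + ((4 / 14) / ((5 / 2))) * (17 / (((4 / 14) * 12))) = 263.57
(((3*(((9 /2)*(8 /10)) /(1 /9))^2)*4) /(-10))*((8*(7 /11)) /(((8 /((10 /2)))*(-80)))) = 137781 /2750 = 50.10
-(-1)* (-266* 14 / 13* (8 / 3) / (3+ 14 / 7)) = -29792 / 195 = -152.78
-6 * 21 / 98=-9 / 7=-1.29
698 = 698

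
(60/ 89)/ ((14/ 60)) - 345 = -213135/ 623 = -342.11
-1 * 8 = -8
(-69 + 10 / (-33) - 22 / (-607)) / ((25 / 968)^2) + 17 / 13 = -1536468226211 / 14795625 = -103846.12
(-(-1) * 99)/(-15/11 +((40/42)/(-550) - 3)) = -114345/5042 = -22.68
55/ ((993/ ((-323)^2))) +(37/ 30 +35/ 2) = 28783486/ 4965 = 5797.28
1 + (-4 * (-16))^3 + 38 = 262183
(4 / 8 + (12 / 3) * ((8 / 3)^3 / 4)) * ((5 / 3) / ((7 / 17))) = 78.78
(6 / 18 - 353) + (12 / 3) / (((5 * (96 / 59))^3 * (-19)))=-185260237379 / 525312000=-352.67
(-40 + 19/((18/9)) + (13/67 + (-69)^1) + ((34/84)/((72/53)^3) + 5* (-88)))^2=290676.82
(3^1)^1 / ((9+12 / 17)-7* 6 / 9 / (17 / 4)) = 153 / 439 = 0.35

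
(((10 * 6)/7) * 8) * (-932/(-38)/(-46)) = -111840/3059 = -36.56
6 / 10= 3 / 5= 0.60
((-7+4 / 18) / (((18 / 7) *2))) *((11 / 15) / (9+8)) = -0.06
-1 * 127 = -127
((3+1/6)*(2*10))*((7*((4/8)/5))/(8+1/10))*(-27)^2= 3990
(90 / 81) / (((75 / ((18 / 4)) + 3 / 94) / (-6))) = -1880 / 4709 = -0.40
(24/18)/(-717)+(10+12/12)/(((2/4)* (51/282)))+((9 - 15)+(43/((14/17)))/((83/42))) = 142.07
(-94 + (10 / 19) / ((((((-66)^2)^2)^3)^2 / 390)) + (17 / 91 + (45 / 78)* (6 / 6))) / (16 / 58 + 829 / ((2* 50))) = -454559845204226751878615319336348085220484453028525 / 41761614848958075827966948509948741149948770254848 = -10.88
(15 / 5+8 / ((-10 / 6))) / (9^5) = -1 / 32805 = -0.00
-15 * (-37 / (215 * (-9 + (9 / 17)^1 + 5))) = -1887 / 2537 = -0.74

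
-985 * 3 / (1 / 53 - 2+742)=-156615 / 39221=-3.99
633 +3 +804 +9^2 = 1521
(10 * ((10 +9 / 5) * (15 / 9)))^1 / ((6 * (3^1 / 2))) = 590 / 27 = 21.85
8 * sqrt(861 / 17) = 56.93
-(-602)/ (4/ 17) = 5117/ 2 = 2558.50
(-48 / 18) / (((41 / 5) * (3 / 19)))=-760 / 369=-2.06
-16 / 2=-8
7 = 7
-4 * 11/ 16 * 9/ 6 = -33/ 8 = -4.12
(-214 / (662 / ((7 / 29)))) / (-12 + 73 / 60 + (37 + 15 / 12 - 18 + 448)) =-11235 / 65868338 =-0.00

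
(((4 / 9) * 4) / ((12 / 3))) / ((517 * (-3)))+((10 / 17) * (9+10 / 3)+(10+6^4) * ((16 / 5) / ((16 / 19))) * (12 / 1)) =70669847414 / 1186515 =59560.85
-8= -8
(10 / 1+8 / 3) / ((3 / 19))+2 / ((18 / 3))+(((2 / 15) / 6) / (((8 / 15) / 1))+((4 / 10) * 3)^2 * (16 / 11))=1637297 / 19800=82.69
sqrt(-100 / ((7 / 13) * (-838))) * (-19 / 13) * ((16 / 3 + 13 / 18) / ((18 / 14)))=-10355 * sqrt(76258) / 882414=-3.24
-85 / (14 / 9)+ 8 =-653 / 14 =-46.64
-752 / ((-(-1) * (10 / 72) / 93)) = -503539.20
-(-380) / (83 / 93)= 35340 / 83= 425.78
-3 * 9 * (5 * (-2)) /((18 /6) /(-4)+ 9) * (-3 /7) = -1080 /77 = -14.03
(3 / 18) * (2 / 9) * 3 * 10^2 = 100 / 9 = 11.11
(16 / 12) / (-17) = -4 / 51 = -0.08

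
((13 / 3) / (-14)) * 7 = -13 / 6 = -2.17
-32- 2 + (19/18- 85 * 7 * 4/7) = -6713/18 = -372.94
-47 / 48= -0.98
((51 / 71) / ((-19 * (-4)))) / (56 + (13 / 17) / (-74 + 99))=21675 / 128494948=0.00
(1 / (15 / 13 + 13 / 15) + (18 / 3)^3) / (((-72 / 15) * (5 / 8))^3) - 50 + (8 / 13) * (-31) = -3553937 / 46098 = -77.10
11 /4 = 2.75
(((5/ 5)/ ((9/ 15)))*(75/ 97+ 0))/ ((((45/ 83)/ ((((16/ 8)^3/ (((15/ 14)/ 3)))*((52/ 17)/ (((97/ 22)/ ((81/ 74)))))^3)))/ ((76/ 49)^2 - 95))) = -16313430356437643320320/ 7556714134294313387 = -2158.80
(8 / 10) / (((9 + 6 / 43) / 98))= 16856 / 1965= 8.58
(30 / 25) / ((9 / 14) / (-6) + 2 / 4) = 3.05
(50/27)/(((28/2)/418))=10450/189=55.29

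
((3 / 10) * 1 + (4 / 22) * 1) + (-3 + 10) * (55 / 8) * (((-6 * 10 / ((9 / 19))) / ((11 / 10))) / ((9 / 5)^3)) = -228477839 / 240570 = -949.74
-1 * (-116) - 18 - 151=-53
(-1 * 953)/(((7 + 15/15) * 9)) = -953/72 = -13.24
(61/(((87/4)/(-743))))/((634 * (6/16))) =-725168/82737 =-8.76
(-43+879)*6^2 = 30096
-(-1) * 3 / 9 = 1 / 3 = 0.33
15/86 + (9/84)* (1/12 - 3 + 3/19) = -11087/91504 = -0.12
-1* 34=-34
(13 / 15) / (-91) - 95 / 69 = -1116 / 805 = -1.39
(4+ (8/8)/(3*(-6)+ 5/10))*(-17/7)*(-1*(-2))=-4692/245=-19.15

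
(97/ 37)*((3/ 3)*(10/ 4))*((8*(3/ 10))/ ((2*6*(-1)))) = -97/ 74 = -1.31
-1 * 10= -10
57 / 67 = 0.85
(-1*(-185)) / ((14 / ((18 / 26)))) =1665 / 182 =9.15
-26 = -26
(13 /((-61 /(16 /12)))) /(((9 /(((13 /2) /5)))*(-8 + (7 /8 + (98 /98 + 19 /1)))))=-2704 /848205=-0.00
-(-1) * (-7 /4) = -7 /4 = -1.75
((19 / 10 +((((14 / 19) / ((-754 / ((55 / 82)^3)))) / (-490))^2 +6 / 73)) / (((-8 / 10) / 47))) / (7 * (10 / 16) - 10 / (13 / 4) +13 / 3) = -311879433063907399929692001 / 15081702219729786245777536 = -20.68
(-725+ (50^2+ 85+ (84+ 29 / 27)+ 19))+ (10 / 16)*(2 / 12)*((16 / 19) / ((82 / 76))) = 2174320 / 1107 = 1964.16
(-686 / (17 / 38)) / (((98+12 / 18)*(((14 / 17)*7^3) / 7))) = -57 / 148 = -0.39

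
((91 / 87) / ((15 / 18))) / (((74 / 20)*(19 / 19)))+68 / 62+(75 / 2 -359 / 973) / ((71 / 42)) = 7681856427 / 328272547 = 23.40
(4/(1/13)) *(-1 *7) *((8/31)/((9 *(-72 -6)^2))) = -56/32643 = -0.00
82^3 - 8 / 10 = 2756836 / 5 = 551367.20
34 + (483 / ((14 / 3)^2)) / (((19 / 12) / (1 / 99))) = 49949 / 1463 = 34.14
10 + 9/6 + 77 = 177/2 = 88.50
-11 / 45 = -0.24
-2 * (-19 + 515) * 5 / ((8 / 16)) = -9920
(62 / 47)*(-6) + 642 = 29802 / 47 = 634.09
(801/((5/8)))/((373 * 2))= 3204/1865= 1.72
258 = 258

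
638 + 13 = 651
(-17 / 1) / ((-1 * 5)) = 17 / 5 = 3.40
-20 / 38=-0.53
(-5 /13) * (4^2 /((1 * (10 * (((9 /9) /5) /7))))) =-280 /13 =-21.54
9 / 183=3 / 61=0.05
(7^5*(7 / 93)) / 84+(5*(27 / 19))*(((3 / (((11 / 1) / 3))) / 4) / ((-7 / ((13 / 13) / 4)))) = 98015579 / 6530832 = 15.01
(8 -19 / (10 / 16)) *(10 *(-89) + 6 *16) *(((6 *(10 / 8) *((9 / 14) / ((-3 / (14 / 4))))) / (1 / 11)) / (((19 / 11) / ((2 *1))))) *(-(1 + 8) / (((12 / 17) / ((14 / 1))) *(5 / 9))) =38894406012 / 95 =409414800.13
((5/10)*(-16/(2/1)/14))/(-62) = 1/217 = 0.00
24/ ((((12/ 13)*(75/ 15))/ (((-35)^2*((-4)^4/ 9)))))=1630720/ 9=181191.11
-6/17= -0.35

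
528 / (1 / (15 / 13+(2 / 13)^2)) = 105072 / 169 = 621.73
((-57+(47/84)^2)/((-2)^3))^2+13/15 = 813739633829/15931883520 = 51.08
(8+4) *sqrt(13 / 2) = 6 *sqrt(26) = 30.59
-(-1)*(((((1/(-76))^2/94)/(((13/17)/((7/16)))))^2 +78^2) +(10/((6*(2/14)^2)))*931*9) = 8804770249745138726737/12753716128251904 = 690369.00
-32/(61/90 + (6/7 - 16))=20160/9113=2.21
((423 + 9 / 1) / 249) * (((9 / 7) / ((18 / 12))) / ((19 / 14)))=1728 / 1577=1.10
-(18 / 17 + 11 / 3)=-241 / 51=-4.73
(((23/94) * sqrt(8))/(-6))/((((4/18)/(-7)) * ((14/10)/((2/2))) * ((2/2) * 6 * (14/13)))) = 1495 * sqrt(2)/5264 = 0.40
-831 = -831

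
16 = 16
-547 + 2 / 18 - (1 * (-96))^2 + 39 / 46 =-4041485 / 414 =-9762.04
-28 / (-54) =14 / 27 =0.52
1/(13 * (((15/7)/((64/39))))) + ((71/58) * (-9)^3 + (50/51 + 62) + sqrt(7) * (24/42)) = -6218960227/7498530 + 4 * sqrt(7)/7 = -827.85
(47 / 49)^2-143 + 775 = 1519641 / 2401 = 632.92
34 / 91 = 0.37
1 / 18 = 0.06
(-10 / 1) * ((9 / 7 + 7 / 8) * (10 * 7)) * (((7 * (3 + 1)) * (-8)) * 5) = 1694000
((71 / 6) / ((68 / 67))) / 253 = 4757 / 103224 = 0.05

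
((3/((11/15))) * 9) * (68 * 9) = 247860/11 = 22532.73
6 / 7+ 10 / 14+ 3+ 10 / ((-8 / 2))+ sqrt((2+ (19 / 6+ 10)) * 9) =29 / 14+ sqrt(546) / 2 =13.75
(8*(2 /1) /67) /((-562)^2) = 4 /5290387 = 0.00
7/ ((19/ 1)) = 7/ 19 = 0.37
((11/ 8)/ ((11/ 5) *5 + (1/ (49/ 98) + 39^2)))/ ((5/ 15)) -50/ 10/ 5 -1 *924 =-925.00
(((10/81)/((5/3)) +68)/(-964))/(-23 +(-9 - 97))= 919/1678806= 0.00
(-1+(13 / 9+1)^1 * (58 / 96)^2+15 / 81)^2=644809 / 107495424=0.01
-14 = -14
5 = 5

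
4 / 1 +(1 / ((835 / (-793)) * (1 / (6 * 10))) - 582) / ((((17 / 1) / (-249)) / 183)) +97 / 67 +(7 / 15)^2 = 73301745116062 / 42797925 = 1712740.63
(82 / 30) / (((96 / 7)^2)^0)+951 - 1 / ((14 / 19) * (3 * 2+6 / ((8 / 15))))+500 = 1170192 / 805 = 1453.65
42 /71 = 0.59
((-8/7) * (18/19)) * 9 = -1296/133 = -9.74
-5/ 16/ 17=-5/ 272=-0.02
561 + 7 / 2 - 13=1103 / 2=551.50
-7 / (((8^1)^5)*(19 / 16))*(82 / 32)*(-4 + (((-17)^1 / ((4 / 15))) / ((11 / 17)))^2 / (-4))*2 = 5402258687 / 2410676224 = 2.24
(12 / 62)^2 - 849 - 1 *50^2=-3218353 / 961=-3348.96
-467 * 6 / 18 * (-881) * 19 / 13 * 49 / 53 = 383038537 / 2067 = 185311.34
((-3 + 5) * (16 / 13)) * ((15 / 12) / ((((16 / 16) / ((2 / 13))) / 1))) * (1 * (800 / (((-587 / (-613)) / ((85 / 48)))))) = 208420000 / 297609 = 700.31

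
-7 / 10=-0.70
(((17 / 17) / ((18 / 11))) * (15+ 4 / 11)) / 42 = 169 / 756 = 0.22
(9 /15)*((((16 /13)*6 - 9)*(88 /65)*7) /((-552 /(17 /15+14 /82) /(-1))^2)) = -86671739 /1690684661250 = -0.00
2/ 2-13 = -12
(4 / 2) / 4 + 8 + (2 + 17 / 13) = 307 / 26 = 11.81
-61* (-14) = 854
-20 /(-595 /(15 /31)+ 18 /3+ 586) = 60 /1913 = 0.03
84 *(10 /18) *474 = 22120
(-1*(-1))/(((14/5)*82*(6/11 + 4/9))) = 495/112504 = 0.00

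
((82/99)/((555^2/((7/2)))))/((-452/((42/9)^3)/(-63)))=1378174/10337627025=0.00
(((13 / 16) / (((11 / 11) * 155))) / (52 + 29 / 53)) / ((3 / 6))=0.00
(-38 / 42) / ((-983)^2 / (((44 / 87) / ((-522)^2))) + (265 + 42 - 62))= -0.00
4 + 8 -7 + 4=9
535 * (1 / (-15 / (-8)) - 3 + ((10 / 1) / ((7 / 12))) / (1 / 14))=127080.33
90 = 90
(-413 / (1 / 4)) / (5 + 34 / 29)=-47908 / 179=-267.64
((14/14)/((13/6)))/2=3/13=0.23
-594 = -594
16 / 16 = 1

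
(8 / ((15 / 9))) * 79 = 1896 / 5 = 379.20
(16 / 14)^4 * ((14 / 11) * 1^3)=8192 / 3773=2.17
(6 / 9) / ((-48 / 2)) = -1 / 36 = -0.03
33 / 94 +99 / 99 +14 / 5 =1951 / 470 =4.15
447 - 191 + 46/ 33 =8494/ 33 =257.39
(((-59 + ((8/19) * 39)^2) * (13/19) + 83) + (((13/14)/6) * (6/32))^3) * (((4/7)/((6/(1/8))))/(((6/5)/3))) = 700387928944835/103610585186304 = 6.76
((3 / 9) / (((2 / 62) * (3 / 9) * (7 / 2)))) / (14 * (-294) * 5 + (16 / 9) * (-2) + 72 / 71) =-19809 / 46032854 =-0.00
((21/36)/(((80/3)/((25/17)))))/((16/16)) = 35/1088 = 0.03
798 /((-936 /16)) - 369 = -14923 /39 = -382.64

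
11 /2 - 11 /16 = 77 /16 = 4.81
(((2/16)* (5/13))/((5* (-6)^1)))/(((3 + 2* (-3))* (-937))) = -1/1754064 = -0.00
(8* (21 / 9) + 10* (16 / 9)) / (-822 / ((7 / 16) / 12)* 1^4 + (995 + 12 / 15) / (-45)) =-57400 / 35545253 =-0.00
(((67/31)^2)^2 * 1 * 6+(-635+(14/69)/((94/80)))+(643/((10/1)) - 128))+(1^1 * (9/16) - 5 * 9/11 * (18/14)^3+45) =-479791435669162549/904004341529520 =-530.74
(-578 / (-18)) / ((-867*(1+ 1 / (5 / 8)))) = -0.01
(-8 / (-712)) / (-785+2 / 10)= -5 / 349236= -0.00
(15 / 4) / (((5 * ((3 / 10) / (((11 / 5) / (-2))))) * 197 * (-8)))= 11 / 6304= 0.00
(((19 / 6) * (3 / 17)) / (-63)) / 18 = -19 / 38556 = -0.00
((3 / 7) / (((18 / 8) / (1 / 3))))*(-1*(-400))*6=3200 / 21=152.38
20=20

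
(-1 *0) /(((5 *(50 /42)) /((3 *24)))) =0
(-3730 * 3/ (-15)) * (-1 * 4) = -2984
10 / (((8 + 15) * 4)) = 5 / 46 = 0.11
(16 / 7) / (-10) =-0.23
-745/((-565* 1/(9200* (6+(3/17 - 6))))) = 4112400/1921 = 2140.76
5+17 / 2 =27 / 2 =13.50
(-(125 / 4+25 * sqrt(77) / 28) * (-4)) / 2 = 25 * sqrt(77) / 14+125 / 2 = 78.17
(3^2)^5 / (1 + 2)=19683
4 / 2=2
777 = 777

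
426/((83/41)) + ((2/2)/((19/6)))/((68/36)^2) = 95946144/455753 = 210.52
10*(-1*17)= -170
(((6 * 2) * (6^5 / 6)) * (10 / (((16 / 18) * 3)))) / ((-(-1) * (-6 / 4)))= -38880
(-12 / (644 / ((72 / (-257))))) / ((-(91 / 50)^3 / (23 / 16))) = -1687500 / 1355674229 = -0.00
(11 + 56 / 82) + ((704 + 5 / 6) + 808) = 375031 / 246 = 1524.52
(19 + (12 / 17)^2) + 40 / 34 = 20.67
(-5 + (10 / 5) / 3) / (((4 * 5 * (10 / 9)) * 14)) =-39 / 2800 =-0.01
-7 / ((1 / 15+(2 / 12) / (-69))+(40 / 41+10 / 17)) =-10099530 / 2349001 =-4.30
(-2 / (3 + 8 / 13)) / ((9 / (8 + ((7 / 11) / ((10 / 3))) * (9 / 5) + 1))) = -0.57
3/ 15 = 1/ 5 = 0.20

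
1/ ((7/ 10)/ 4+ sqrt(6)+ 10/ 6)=-26520/ 37559+ 14400* sqrt(6)/ 37559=0.23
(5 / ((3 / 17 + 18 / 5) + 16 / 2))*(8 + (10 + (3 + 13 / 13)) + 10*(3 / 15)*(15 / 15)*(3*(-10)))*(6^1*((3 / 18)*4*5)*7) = -323000 / 143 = -2258.74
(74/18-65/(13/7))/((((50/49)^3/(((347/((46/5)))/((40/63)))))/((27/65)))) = -1072492637013/1495000000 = -717.39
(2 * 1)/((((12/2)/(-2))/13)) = -26/3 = -8.67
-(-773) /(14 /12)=4638 /7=662.57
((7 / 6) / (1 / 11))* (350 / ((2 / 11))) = 148225 / 6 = 24704.17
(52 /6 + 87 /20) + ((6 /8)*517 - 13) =11633 /30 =387.77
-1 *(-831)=831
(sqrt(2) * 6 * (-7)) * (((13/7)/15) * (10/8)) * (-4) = 26 * sqrt(2) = 36.77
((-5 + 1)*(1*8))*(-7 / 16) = 14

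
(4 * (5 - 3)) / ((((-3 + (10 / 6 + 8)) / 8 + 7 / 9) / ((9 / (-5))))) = -1296 / 145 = -8.94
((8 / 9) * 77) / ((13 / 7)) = 4312 / 117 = 36.85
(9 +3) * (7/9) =28/3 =9.33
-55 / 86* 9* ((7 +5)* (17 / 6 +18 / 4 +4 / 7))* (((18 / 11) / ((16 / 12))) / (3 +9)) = -33615 / 602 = -55.84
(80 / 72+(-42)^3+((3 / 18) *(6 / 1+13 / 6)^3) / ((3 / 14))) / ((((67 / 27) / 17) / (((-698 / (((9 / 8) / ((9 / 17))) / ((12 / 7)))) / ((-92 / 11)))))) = -1099500111182 / 32361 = -33976085.76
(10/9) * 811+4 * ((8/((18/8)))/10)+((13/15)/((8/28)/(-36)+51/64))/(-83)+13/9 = 10740034369/11881035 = 903.96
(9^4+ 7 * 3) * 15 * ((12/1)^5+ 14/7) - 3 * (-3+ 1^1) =24567380826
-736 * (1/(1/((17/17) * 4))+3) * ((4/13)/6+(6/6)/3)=-25760/13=-1981.54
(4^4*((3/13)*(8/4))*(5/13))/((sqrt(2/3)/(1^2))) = 3840*sqrt(6)/169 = 55.66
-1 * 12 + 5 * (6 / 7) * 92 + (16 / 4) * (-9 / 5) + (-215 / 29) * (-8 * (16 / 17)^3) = 2117017256 / 4986695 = 424.53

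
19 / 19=1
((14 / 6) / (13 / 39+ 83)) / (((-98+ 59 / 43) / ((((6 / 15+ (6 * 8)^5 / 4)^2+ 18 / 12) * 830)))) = -5068821396963240944629 / 5193750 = -975946358019396.57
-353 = -353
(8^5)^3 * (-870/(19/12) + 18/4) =-364316580793810944/19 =-19174556883884786.53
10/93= 0.11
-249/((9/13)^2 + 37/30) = -1262430/8683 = -145.39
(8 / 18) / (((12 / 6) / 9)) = 2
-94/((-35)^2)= -94/1225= -0.08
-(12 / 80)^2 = -9 / 400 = -0.02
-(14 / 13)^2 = -196 / 169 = -1.16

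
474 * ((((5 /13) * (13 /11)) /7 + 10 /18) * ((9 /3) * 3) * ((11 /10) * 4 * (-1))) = -81528 /7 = -11646.86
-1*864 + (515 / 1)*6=2226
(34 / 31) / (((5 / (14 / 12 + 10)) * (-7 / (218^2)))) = -54129836 / 3255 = -16629.75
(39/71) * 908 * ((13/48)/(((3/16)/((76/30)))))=5831176/3195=1825.09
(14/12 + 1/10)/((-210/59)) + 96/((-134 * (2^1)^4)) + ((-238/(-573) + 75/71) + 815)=2335635363823/2862049050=816.07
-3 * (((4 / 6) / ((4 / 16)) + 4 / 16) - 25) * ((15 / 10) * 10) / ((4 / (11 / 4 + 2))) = 75525 / 64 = 1180.08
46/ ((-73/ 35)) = -1610/ 73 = -22.05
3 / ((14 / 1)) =3 / 14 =0.21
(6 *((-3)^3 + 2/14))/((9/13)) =-232.76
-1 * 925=-925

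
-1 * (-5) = 5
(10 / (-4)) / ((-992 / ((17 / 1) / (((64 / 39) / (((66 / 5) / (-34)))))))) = -1287 / 126976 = -0.01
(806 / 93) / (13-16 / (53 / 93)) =-1378 / 2397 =-0.57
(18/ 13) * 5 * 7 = 630/ 13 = 48.46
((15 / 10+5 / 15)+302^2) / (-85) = -109447 / 102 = -1073.01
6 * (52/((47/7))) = 2184/47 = 46.47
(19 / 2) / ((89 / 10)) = 95 / 89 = 1.07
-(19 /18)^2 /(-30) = 361 /9720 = 0.04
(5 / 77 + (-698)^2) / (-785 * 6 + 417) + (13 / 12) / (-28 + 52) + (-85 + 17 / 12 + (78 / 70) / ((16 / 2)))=-196.89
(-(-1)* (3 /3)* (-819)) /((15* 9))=-91 /15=-6.07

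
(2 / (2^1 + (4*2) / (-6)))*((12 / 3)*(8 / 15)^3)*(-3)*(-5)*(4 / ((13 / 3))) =8192 / 325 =25.21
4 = 4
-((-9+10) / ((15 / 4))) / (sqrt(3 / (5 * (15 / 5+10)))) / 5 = -4 * sqrt(195) / 225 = -0.25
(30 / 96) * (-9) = -45 / 16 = -2.81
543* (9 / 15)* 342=557118 / 5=111423.60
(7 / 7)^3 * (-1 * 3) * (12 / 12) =-3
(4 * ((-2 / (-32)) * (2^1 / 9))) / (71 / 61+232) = 61 / 256014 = 0.00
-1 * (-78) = 78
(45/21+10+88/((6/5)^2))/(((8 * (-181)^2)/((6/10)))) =0.00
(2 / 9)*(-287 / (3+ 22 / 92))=-26404 / 1341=-19.69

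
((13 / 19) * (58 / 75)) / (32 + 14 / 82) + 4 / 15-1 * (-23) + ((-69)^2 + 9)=3003111703 / 626525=4793.28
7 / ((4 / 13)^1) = 91 / 4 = 22.75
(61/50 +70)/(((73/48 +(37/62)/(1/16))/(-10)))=-5298768/82355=-64.34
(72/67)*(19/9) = 152/67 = 2.27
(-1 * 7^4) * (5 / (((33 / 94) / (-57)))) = 21440930 / 11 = 1949175.45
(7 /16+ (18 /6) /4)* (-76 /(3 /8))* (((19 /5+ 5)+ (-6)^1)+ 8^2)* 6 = -482296 /5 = -96459.20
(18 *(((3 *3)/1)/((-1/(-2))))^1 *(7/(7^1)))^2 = 104976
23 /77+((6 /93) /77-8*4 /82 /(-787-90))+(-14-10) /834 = 294143427 /1084570991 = 0.27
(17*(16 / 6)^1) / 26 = 68 / 39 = 1.74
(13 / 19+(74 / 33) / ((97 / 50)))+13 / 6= 4.01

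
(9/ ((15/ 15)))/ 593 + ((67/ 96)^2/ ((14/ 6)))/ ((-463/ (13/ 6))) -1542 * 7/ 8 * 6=-286780159180421/ 35424700416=-8095.49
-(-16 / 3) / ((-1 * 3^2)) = -16 / 27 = -0.59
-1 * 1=-1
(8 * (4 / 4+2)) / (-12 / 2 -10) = -3 / 2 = -1.50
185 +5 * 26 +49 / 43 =316.14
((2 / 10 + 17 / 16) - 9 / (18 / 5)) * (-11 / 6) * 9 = 3267 / 160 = 20.42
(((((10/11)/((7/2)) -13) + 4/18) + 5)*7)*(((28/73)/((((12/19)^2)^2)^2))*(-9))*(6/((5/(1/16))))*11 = 61939054410527/10462887936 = 5919.88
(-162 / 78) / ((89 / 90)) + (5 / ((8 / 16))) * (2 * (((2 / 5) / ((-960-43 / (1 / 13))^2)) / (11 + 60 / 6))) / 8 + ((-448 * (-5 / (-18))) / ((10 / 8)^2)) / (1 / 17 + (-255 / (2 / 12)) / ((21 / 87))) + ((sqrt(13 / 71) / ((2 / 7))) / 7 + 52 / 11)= sqrt(923) / 142 + 18417092413194816829 / 6977285039262352815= 2.85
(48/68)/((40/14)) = 21/85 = 0.25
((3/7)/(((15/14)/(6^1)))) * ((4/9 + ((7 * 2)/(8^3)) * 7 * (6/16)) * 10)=9515/768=12.39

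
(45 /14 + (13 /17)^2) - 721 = -2901795 /4046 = -717.20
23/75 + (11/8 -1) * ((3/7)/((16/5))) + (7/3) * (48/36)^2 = 2724647/604800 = 4.51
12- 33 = -21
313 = 313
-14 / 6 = -7 / 3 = -2.33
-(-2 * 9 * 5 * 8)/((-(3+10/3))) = -2160/19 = -113.68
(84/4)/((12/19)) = 133/4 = 33.25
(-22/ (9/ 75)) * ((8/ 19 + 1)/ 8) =-2475/ 76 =-32.57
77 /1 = 77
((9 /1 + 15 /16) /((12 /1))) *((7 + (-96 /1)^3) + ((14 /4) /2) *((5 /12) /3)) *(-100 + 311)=-1424724723203 /9216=-154592526.39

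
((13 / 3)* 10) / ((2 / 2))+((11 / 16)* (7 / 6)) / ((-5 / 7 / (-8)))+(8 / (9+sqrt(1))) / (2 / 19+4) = 13653 / 260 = 52.51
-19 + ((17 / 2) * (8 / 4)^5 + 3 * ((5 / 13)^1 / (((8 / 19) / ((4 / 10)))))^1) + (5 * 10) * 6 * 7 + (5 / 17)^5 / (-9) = 1564280431969 / 664493076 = 2354.10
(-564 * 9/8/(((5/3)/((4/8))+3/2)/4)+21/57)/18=-289129/9918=-29.15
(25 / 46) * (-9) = -225 / 46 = -4.89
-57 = -57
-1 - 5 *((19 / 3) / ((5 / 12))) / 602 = -339 / 301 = -1.13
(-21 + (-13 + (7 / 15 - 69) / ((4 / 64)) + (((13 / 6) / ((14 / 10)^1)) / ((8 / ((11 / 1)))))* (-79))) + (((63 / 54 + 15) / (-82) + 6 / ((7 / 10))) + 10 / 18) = -266506423 / 206640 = -1289.71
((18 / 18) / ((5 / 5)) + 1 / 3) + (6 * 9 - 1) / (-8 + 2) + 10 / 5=-11 / 2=-5.50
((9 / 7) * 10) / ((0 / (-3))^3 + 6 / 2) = 4.29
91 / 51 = 1.78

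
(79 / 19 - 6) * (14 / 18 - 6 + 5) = 70 / 171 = 0.41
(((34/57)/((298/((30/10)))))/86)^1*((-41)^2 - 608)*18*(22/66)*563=30809049/121733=253.09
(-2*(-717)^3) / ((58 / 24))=8846443512 / 29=305049776.28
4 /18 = 2 /9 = 0.22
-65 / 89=-0.73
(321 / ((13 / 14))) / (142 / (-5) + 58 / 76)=-12.51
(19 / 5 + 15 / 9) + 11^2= 1897 / 15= 126.47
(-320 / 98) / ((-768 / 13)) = 65 / 1176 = 0.06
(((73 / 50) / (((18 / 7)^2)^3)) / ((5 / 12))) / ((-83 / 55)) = -94472147 / 11762560800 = -0.01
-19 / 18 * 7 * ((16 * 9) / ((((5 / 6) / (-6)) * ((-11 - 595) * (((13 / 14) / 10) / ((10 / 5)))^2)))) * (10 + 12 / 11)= -12212336640 / 187759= -65042.62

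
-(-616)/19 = 616/19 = 32.42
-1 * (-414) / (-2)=-207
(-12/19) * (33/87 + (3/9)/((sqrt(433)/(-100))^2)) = -1217156/238583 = -5.10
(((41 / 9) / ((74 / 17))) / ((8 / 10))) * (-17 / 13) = -59245 / 34632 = -1.71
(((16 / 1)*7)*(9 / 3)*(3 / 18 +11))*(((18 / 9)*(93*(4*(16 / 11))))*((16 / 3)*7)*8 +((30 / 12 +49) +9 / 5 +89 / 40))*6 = 400256468514 / 55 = 7277390336.62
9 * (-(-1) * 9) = 81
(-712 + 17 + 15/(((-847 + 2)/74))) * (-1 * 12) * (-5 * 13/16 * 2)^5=-2423778459375/8192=-295871393.97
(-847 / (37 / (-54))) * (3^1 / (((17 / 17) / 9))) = 1234926 / 37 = 33376.38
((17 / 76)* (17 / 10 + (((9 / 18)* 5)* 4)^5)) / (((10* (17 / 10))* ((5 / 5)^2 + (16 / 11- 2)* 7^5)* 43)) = -11000187 / 3295157080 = -0.00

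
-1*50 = -50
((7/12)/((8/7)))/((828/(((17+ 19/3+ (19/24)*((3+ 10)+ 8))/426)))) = 46991/812685312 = 0.00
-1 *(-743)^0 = -1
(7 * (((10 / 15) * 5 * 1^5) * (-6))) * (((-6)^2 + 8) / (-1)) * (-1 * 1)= -6160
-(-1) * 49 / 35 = 7 / 5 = 1.40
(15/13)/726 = 5/3146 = 0.00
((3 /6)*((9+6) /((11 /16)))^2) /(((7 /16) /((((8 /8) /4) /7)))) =115200 /5929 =19.43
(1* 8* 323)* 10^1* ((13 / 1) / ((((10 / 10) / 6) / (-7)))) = -14108640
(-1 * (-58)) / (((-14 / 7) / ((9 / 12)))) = -87 / 4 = -21.75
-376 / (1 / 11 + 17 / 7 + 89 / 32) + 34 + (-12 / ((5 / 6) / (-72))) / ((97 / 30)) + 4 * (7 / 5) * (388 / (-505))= 893866436562 / 3198965425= 279.42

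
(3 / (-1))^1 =-3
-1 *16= -16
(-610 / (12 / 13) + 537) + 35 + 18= -425 / 6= -70.83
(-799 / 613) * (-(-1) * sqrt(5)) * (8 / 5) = -6392 * sqrt(5) / 3065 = -4.66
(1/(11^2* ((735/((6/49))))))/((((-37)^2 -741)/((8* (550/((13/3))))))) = 120/53904851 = 0.00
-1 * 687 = -687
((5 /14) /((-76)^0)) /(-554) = -5 /7756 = -0.00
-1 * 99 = -99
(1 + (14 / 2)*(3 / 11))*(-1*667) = -21344 / 11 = -1940.36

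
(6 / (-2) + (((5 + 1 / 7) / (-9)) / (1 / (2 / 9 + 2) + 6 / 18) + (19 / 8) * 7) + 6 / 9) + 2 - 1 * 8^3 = -3919873 / 7896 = -496.44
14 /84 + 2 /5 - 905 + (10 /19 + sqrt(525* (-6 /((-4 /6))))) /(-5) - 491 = -1409.29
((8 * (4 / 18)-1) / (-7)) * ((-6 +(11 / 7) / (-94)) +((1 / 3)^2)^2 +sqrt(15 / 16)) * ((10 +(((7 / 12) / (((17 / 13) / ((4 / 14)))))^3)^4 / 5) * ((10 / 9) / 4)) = 20293200366892471641910334272901 / 10950349688988315540724694532096-63412089728150564000207281 * sqrt(15) / 821820682876529366259499008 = 1.55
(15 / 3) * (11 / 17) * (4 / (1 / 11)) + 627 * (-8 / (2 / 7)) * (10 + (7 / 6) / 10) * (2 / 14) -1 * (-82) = -25148.25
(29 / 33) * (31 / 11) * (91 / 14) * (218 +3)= 2582827 / 726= 3557.61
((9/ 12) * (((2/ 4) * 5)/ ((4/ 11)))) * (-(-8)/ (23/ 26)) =2145/ 46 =46.63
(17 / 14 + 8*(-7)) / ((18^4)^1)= -767 / 1469664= -0.00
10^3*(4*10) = 40000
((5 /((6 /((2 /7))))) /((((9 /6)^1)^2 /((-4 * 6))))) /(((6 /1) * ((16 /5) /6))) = -50 /63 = -0.79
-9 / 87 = -3 / 29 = -0.10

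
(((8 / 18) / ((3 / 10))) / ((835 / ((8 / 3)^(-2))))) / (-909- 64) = -1 / 3899784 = -0.00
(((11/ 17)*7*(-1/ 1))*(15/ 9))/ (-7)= 55/ 51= 1.08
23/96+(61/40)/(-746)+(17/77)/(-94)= 152390611/647945760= 0.24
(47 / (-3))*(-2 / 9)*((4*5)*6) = 3760 / 9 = 417.78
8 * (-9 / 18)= -4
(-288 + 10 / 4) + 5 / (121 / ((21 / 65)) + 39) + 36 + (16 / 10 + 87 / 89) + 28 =-845952897 / 3864380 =-218.91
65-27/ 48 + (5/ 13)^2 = 174639/ 2704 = 64.59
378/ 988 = 0.38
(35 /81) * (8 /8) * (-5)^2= 875 /81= 10.80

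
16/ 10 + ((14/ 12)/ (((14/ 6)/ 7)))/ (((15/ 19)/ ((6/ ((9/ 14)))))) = 1934/ 45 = 42.98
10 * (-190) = -1900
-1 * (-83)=83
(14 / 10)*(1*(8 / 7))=8 / 5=1.60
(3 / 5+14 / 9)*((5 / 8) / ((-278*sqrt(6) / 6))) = -97*sqrt(6) / 20016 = -0.01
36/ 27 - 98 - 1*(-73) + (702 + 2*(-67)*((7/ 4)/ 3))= 3601/ 6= 600.17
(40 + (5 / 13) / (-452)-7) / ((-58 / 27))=-5235381 / 340808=-15.36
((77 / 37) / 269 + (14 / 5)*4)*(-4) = -2231012 / 49765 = -44.83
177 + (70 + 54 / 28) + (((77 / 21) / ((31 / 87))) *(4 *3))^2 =208499261 / 13454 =15497.19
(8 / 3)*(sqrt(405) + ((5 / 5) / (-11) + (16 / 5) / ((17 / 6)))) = 7768 / 2805 + 24*sqrt(5) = 56.43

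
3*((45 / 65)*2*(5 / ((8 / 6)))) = 405 / 26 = 15.58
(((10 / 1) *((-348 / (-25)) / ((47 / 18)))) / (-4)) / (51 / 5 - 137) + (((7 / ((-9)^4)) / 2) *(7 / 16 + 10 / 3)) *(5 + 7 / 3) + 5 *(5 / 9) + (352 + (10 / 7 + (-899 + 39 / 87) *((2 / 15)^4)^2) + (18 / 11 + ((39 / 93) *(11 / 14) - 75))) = 15404100180013298756267 / 54375349520868750000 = 283.29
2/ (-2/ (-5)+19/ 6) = 60/ 107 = 0.56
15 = 15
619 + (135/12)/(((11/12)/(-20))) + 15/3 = 4164/11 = 378.55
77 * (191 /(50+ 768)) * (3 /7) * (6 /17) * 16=43.51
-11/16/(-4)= 11/64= 0.17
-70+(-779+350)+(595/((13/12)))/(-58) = -191693/377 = -508.47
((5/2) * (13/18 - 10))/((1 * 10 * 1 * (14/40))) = -835/126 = -6.63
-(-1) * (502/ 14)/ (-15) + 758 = 79339/ 105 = 755.61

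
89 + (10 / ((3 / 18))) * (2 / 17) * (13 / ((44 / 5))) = 18593 / 187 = 99.43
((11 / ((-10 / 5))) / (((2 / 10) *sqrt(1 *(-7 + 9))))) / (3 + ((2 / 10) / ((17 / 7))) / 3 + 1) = -14025 *sqrt(2) / 4108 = -4.83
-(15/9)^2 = -25/9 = -2.78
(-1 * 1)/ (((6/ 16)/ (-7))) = 56/ 3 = 18.67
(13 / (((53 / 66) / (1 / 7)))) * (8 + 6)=32.38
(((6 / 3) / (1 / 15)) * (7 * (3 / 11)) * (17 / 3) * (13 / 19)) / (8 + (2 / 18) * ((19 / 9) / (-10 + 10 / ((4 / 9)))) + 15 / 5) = 93980250 / 4663417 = 20.15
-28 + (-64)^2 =4068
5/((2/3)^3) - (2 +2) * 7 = -89/8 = -11.12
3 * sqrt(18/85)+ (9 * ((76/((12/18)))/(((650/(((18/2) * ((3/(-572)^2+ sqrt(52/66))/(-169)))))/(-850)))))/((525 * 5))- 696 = -218881678937511/314485171000+ 17442 * sqrt(858)/21146125+ 9 * sqrt(170)/85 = -694.60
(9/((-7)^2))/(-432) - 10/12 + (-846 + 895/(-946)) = -943151689/1112496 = -847.78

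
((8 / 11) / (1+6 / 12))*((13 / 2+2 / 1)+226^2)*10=8173520 / 33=247682.42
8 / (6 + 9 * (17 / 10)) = 80 / 213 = 0.38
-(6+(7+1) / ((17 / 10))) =-10.71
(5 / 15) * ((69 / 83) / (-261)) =-23 / 21663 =-0.00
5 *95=475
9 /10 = 0.90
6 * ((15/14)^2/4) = 675/392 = 1.72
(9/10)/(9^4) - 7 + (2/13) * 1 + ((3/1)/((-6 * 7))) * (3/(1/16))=-6816059/663390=-10.27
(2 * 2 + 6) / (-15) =-2 / 3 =-0.67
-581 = -581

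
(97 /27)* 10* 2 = 1940 /27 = 71.85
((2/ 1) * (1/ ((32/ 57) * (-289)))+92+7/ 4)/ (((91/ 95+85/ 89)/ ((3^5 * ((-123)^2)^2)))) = 203831980797483256095/ 74788576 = 2725442730685.01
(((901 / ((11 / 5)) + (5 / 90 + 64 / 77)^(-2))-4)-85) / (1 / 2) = 10693891844 / 16614851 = 643.63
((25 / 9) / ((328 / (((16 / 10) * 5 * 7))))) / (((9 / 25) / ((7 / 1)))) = 30625 / 3321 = 9.22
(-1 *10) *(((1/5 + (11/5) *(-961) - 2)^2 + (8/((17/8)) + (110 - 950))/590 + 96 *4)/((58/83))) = -64079414.20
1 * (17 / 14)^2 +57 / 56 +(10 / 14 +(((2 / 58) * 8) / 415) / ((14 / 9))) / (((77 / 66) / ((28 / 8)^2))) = 47162263 / 4717720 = 10.00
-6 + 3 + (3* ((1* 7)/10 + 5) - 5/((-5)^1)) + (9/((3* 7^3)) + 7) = 22.11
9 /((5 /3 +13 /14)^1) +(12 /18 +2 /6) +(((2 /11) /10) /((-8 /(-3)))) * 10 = 21755 /4796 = 4.54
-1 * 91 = -91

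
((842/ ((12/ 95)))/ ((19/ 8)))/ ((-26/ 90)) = -126300/ 13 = -9715.38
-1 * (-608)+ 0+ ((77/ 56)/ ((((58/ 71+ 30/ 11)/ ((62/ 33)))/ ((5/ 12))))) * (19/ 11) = 608.52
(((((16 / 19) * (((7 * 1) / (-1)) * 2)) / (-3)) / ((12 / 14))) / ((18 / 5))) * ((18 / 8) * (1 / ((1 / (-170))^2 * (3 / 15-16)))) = -70805000 / 13509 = -5241.32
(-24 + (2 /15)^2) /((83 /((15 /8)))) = -1349 /2490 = -0.54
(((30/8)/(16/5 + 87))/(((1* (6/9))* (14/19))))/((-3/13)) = -18525/50512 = -0.37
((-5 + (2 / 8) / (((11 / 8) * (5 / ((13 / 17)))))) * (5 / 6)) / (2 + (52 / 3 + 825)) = -4649 / 947342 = -0.00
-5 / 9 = -0.56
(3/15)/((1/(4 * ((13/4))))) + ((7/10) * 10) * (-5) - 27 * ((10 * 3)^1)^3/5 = -729162/5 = -145832.40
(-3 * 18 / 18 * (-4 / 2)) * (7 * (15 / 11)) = 630 / 11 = 57.27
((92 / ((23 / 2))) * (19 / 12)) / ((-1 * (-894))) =19 / 1341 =0.01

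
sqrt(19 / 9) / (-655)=-sqrt(19) / 1965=-0.00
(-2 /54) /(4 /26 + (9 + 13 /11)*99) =-13 /353862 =-0.00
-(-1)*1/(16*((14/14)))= 1/16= 0.06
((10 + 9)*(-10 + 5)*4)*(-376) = 142880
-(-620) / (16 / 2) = 155 / 2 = 77.50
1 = 1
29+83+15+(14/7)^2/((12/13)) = 394/3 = 131.33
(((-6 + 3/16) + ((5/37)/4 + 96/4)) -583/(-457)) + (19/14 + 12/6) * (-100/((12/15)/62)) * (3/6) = -24599489435/1893808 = -12989.43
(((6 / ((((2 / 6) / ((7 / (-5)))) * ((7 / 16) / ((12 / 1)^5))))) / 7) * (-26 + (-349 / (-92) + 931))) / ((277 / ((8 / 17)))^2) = -95867572322304 / 17850618205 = -5370.55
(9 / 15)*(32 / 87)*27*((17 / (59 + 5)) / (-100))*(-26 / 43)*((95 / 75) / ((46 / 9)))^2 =19386783 / 32983150000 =0.00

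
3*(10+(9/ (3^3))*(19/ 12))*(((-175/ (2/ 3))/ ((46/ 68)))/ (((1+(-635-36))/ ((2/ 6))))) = 225505/ 36984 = 6.10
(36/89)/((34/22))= 396/1513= 0.26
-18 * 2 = -36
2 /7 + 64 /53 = 554 /371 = 1.49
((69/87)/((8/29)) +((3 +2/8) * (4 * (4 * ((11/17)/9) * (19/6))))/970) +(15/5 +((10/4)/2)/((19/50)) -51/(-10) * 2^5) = 1166558483/6767496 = 172.38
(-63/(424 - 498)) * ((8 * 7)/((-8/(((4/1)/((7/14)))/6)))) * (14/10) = -2058/185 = -11.12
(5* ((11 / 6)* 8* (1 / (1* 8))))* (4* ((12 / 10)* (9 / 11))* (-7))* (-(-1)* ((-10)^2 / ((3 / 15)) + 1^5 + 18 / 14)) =-126576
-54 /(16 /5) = -135 /8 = -16.88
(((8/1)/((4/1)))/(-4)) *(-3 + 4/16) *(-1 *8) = -11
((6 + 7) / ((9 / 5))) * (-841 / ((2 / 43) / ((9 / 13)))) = -180815 / 2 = -90407.50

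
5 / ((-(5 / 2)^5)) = -32 / 625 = -0.05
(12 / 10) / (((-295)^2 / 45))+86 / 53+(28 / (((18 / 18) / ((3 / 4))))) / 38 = 2.18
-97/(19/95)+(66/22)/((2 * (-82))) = -79543/164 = -485.02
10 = 10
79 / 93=0.85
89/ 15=5.93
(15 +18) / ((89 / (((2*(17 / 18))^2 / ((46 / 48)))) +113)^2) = 16036032 / 9108006875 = 0.00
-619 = -619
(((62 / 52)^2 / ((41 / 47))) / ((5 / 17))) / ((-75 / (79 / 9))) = -60659281 / 93541500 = -0.65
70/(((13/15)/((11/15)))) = 770/13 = 59.23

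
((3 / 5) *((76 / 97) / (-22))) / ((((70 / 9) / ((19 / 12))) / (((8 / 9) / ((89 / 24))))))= -17328 / 16618525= -0.00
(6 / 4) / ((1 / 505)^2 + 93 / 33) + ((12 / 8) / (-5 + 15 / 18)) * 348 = -16437149293 / 131763100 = -124.75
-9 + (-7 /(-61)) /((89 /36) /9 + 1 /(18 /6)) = -105885 /12017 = -8.81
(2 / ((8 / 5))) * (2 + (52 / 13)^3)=82.50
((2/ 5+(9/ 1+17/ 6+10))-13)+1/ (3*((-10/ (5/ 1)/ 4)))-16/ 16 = 227/ 30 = 7.57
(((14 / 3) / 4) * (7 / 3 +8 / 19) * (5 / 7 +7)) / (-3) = -157 / 19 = -8.26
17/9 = 1.89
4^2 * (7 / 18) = 56 / 9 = 6.22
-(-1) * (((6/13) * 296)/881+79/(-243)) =-473219/2783079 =-0.17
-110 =-110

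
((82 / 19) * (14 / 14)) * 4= 328 / 19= 17.26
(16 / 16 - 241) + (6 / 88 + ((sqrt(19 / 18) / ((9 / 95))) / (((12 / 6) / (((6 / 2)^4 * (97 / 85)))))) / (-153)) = -10557 / 44 - 1843 * sqrt(38) / 3468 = -243.21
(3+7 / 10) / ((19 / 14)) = 259 / 95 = 2.73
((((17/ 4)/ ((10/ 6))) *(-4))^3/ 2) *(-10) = 132651/ 25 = 5306.04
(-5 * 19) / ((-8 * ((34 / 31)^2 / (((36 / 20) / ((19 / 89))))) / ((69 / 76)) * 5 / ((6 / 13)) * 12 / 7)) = 371794563 / 91370240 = 4.07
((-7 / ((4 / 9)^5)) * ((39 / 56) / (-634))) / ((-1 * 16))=-2302911 / 83099648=-0.03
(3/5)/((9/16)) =16/15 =1.07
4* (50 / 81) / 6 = 100 / 243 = 0.41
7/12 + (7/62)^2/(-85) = 142912/245055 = 0.58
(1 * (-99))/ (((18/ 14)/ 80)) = -6160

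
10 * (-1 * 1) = -10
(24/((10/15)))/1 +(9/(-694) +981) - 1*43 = 675947/694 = 973.99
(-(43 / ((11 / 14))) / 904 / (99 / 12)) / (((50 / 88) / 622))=-8.03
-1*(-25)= 25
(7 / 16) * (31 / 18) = 217 / 288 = 0.75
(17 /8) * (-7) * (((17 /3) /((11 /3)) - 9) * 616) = 68306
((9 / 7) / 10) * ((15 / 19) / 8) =27 / 2128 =0.01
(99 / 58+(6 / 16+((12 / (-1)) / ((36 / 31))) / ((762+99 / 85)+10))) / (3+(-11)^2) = 94615511 / 5671812576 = 0.02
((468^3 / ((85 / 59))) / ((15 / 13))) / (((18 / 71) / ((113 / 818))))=5840445287664 / 173825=33599570.19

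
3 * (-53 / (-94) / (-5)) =-159 / 470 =-0.34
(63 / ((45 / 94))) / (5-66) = -658 / 305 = -2.16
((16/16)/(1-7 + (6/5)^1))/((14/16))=-5/21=-0.24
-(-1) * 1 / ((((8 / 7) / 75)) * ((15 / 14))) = 245 / 4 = 61.25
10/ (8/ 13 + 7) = 130/ 99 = 1.31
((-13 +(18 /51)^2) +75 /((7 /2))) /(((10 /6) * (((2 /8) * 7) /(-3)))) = -622908 /70805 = -8.80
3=3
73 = 73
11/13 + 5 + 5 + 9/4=681/52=13.10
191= 191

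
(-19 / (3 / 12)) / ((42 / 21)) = -38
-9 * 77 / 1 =-693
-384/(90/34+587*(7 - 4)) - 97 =-485797/4997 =-97.22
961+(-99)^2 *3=30364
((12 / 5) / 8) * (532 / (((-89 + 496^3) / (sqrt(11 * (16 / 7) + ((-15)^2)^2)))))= 114 * sqrt(2481857) / 610119235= 0.00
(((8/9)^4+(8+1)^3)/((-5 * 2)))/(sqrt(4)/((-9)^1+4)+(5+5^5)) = -0.02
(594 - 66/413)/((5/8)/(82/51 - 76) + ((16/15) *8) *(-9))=-1772383360/229243379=-7.73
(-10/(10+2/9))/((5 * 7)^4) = -9/13805750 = -0.00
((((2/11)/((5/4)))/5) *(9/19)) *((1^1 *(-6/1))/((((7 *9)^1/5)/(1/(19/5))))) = -48/27797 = -0.00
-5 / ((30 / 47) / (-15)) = 235 / 2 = 117.50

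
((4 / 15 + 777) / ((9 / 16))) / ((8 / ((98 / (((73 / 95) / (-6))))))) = -86836232 / 657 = -132170.82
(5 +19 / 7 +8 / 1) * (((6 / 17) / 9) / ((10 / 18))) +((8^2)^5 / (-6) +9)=-63887634919 / 357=-178956960.56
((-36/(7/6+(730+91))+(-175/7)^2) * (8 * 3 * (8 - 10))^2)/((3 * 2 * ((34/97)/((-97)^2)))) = 540228058705344/83861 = 6441946300.49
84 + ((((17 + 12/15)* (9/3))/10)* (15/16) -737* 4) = -457439/160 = -2858.99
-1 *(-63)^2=-3969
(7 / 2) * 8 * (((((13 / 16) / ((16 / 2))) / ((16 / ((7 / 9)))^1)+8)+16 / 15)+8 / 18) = 2046331 / 7680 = 266.45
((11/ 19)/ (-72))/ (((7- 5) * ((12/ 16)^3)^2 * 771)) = -2816/ 96112089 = -0.00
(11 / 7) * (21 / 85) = 33 / 85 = 0.39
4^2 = 16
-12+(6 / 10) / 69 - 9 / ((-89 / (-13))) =-13.31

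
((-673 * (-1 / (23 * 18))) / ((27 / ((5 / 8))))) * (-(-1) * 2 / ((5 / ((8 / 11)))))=673 / 61479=0.01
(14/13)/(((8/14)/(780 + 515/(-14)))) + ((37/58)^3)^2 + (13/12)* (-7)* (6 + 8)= 1922026557933199/1484679009216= 1294.57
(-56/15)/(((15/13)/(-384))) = 1242.45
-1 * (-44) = 44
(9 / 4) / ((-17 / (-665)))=5985 / 68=88.01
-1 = -1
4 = 4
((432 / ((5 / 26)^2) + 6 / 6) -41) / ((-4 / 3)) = -218274 / 25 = -8730.96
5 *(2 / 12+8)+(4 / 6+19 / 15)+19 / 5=1397 / 30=46.57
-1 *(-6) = 6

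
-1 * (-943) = 943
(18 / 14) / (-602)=-9 / 4214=-0.00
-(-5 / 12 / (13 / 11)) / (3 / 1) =55 / 468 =0.12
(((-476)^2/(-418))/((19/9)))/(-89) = 1019592/353419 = 2.88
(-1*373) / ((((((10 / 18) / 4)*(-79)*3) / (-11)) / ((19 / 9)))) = -311828 / 1185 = -263.15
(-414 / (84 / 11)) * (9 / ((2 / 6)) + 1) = -1518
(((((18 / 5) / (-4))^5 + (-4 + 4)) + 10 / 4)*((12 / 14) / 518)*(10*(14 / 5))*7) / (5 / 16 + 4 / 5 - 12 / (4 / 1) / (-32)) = 2291412 / 4463125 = 0.51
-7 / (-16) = 7 / 16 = 0.44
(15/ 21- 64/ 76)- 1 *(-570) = 75793/ 133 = 569.87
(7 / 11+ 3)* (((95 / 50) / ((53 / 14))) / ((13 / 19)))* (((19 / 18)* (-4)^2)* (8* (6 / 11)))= 49165312 / 250107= 196.58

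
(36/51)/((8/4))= 6/17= 0.35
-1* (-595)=595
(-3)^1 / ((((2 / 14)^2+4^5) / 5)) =-735 / 50177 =-0.01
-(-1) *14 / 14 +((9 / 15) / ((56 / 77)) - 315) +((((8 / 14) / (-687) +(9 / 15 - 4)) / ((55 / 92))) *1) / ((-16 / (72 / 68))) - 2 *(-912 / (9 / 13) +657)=181271733739 / 179856600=1007.87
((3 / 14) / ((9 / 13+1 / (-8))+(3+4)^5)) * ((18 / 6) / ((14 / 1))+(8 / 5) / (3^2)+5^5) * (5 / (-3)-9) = -1638205504 / 3854311335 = -0.43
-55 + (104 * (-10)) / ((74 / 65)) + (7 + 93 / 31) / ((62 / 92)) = -953.67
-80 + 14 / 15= -1186 / 15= -79.07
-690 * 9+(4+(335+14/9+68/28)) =-369622/63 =-5867.02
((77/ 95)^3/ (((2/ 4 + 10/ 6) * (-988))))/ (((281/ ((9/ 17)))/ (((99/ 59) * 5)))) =-1220312709/ 310369020545350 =-0.00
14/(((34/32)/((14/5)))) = 3136/85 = 36.89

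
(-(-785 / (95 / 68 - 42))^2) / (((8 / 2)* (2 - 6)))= 178089025 / 7623121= 23.36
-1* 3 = -3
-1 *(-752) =752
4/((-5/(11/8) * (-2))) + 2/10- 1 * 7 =-25/4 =-6.25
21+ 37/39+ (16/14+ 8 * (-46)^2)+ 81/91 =4627891/273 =16951.98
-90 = -90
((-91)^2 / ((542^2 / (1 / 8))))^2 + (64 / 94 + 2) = 2.68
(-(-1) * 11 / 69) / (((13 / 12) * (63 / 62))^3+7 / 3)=167782912 / 3859634485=0.04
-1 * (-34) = 34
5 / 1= 5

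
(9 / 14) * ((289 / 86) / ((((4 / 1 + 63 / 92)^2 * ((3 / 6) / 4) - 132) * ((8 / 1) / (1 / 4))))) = -1375929 / 2634419123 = -0.00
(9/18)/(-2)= -1/4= -0.25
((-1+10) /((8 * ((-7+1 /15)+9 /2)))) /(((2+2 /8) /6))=-90 /73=-1.23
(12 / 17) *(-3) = -36 / 17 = -2.12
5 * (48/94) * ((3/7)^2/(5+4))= 120/2303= 0.05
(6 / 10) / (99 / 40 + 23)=24 / 1019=0.02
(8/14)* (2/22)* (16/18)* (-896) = -4096/99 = -41.37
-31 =-31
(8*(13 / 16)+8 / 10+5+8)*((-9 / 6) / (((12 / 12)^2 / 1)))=-609 / 20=-30.45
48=48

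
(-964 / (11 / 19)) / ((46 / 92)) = -36632 / 11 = -3330.18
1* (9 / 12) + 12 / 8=9 / 4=2.25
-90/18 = -5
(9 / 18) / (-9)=-1 / 18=-0.06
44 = 44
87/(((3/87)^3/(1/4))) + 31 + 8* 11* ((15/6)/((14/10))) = 14858169/28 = 530648.89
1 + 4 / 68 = 18 / 17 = 1.06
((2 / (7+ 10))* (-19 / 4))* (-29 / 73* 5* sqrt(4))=2755 / 1241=2.22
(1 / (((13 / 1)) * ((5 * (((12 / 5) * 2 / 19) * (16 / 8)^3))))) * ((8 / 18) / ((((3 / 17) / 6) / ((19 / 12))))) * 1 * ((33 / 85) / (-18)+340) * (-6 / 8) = -46.44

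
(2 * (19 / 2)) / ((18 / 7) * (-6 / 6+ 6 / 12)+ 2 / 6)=-399 / 20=-19.95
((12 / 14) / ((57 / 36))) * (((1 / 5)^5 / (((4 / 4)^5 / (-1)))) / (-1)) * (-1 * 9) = -648 / 415625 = -0.00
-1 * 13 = -13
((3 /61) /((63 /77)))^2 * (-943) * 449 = -51232247 /33489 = -1529.82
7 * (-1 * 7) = -49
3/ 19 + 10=193/ 19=10.16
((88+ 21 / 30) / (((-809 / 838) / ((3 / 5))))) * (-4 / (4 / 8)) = 8919672 / 20225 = 441.02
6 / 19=0.32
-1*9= -9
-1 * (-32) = 32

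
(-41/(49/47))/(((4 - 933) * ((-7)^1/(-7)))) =1927/45521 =0.04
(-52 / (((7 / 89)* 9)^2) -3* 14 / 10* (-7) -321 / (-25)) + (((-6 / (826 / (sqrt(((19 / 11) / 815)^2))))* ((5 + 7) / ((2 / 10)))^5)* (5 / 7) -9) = -90494889666007 / 10496715075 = -8621.26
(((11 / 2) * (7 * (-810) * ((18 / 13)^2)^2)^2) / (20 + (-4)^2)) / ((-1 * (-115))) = 10825210322720640 / 18761806583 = 576981.23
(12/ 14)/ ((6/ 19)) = 2.71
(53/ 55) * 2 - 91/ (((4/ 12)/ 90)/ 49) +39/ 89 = -5893225771/ 4895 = -1203927.63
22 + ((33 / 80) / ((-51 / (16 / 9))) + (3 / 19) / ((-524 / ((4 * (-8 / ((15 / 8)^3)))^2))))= 3531006827437 / 160657171875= 21.98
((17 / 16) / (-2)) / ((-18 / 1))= 17 / 576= 0.03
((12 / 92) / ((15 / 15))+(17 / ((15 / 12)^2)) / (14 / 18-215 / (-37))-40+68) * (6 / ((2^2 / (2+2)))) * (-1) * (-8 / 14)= 102.11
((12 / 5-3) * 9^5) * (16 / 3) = -944784 / 5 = -188956.80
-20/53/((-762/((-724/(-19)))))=7240/383667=0.02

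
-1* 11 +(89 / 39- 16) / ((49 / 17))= -30116 / 1911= -15.76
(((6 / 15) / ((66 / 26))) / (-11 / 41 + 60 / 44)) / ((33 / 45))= 41 / 209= 0.20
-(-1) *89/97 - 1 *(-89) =8722/97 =89.92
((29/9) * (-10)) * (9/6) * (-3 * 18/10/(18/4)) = 58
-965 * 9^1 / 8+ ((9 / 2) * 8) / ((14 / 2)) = -60507 / 56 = -1080.48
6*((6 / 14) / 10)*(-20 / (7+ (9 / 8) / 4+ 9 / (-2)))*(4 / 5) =-4608 / 3115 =-1.48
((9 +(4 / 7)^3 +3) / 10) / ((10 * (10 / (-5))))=-209 / 3430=-0.06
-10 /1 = -10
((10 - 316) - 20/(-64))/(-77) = 4891/1232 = 3.97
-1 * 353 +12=-341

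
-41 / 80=-0.51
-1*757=-757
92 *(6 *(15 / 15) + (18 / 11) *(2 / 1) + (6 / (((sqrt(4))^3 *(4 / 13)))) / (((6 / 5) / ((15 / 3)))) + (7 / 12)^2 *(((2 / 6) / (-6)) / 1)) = 3182165 / 1782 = 1785.73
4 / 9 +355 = 3199 / 9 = 355.44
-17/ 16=-1.06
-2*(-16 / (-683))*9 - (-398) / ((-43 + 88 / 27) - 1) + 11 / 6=-4709201 / 563475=-8.36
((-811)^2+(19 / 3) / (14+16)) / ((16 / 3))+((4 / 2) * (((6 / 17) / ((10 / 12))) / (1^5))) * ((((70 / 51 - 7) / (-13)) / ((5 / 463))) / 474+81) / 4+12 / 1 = 87866912069171 / 712327200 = 123351.90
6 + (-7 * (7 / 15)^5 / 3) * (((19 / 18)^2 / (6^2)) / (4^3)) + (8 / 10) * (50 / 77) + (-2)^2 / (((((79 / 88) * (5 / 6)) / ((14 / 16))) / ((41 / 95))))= 1678272912675159247 / 196551540662400000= 8.54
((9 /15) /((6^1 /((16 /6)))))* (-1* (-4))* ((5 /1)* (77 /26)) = 616 /39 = 15.79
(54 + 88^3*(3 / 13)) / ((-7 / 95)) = -194286210 / 91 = -2135013.30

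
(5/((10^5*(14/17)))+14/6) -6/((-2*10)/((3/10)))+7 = 7915651/840000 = 9.42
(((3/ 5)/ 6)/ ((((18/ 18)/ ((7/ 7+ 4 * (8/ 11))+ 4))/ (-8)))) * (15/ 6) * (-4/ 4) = 174/ 11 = 15.82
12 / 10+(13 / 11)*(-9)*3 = -1689 / 55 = -30.71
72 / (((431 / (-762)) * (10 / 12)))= -152.75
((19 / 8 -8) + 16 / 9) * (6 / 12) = -277 / 144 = -1.92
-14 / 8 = -1.75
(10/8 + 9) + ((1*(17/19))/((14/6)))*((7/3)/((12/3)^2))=3133/304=10.31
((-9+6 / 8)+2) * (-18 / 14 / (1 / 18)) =144.64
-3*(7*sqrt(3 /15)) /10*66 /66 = -21*sqrt(5) /50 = -0.94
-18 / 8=-9 / 4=-2.25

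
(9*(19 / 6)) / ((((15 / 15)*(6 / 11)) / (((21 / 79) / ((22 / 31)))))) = 12369 / 632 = 19.57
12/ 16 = 0.75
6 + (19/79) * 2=512/79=6.48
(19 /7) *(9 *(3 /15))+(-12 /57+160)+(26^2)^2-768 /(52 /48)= 3945852497 /8645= 456431.75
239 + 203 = 442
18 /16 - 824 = -822.88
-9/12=-3/4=-0.75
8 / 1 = 8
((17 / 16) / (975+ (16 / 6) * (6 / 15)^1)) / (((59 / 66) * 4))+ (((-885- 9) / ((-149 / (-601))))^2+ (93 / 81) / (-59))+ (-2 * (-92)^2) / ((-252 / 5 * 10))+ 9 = 6175821230276105 / 474943392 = 13003278.57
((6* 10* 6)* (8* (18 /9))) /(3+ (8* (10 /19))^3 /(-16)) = -3458.62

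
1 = 1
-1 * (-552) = 552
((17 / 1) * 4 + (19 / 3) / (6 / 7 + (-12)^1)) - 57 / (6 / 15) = -8783 / 117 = -75.07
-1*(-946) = 946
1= 1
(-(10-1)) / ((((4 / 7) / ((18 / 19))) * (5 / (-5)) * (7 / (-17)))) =-1377 / 38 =-36.24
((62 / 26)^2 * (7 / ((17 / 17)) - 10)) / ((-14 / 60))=86490 / 1183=73.11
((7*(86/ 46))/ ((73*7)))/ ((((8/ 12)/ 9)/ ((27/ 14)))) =31347/ 47012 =0.67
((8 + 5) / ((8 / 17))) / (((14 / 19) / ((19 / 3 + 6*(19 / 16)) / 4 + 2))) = 2162485 / 10752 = 201.12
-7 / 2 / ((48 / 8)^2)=-7 / 72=-0.10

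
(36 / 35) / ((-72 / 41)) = -0.59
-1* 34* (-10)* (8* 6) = 16320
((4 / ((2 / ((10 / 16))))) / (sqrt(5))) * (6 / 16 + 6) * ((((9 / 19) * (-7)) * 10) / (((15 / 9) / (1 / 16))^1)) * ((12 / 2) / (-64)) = 28917 * sqrt(5) / 155648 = 0.42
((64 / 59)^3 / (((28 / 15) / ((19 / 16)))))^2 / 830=136272936960 / 171548230317947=0.00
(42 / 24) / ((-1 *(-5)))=7 / 20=0.35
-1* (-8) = 8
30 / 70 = 3 / 7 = 0.43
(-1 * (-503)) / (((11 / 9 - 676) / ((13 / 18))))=-6539 / 12146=-0.54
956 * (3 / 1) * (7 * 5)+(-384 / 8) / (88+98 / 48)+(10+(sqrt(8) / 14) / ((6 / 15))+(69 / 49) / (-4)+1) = 5 * sqrt(2) / 14+42520835495 / 423556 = 100390.62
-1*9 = -9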